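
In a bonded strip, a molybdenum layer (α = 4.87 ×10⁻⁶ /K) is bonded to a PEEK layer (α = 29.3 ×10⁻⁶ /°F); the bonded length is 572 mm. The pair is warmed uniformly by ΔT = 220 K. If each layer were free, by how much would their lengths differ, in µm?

PEEK: α = 29.3×10⁻⁶/°F × 9/5 = 52.7×10⁻⁶/K.
Δα = |4.87 − 52.7|×10⁻⁶/K = 47.9×10⁻⁶/K.
ΔL_mismatch = Δα·L·ΔT = 47.9×10⁻⁶ × 572.0 mm × 220.0 K = 6020 µm.

6020 µm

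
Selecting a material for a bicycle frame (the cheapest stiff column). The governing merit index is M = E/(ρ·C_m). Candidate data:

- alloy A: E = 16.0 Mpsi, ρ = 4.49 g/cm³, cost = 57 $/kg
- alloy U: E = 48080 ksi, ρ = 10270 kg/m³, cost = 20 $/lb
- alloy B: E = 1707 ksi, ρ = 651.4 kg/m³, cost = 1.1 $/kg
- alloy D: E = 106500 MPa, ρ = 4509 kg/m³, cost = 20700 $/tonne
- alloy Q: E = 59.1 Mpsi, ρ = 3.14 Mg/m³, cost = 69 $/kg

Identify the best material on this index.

alloy B

Putting every candidate on a common basis:
  alloy A: E = 110.3 GPa, ρ = 4490 kg/m³, cost = 57.00 $/kg
  alloy U: E = 331.5 GPa, ρ = 10270 kg/m³, cost = 44.09 $/kg
  alloy B: E = 11.77 GPa, ρ = 651.4 kg/m³, cost = 1.100 $/kg
  alloy D: E = 106.5 GPa, ρ = 4509 kg/m³, cost = 20.70 $/kg
  alloy Q: E = 407.5 GPa, ρ = 3140 kg/m³, cost = 69.00 $/kg
  alloy B: M = 16.4 MN·m per $
  alloy Q: M = 1.88 MN·m per $
  alloy D: M = 1.14 MN·m per $
  alloy U: M = 0.732 MN·m per $
  alloy A: M = 0.431 MN·m per $
The maximum is for alloy B.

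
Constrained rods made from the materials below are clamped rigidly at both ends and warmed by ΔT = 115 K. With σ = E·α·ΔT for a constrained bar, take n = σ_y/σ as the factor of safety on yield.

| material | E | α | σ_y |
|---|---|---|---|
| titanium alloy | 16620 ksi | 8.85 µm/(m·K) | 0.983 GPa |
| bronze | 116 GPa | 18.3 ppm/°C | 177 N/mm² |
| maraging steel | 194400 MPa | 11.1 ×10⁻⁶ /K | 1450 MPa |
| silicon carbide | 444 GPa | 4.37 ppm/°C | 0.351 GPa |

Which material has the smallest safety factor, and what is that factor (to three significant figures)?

Per material, after unit conversion:
  titanium alloy: E = 114.6, α = 8.85, σ_y = 983.0 → σ = 117 MPa, n = 8.43
  bronze: E = 116.0, α = 18.3, σ_y = 177.0 → σ = 244 MPa, n = 0.725
  maraging steel: E = 194.4, α = 11.1, σ_y = 1450 → σ = 248 MPa, n = 5.84
  silicon carbide: E = 444.0, α = 4.37, σ_y = 351.0 → σ = 223 MPa, n = 1.57
The minimum is bronze at n = 0.725.

bronze, n = 0.725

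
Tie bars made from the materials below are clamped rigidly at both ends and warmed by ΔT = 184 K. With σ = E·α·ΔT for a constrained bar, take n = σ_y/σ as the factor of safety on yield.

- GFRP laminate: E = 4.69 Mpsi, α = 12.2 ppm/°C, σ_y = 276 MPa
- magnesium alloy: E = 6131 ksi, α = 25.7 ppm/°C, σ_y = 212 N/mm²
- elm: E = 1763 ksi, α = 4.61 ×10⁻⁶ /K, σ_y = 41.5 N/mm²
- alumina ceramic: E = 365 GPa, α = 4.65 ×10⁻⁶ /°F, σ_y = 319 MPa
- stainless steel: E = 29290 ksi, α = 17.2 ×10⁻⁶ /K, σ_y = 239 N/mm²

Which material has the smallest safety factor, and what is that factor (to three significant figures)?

Per material, after unit conversion:
  GFRP laminate: E = 32.34, α = 12.2, σ_y = 276.0 → σ = 72.6 MPa, n = 3.80
  magnesium alloy: E = 42.27, α = 25.7, σ_y = 212.0 → σ = 200 MPa, n = 1.06
  elm: E = 12.16, α = 4.61, σ_y = 41.50 → σ = 10.3 MPa, n = 4.02
  alumina ceramic: E = 365.0, α = 8.37, σ_y = 319.0 → σ = 562 MPa, n = 0.567
  stainless steel: E = 201.9, α = 17.2, σ_y = 239.0 → σ = 639 MPa, n = 0.374
Stainless steel has the lowest safety factor, n = 0.374.

stainless steel, n = 0.374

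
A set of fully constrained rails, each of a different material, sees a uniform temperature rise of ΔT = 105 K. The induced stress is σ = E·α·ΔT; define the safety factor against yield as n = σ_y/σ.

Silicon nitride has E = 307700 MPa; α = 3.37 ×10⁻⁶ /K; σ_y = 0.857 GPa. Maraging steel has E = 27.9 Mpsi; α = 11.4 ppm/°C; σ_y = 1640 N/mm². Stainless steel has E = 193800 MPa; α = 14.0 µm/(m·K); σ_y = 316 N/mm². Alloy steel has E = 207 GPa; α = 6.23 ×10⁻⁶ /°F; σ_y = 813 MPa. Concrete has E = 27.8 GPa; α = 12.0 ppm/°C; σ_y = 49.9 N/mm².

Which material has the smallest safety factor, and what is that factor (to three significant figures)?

stainless steel, n = 1.11

Per material, after unit conversion:
  silicon nitride: E = 307.7, α = 3.37, σ_y = 857.0 → σ = 109 MPa, n = 7.87
  maraging steel: E = 192.4, α = 11.4, σ_y = 1640 → σ = 230 MPa, n = 7.12
  stainless steel: E = 193.8, α = 14.0, σ_y = 316.0 → σ = 285 MPa, n = 1.11
  alloy steel: E = 207.0, α = 11.2, σ_y = 813.0 → σ = 244 MPa, n = 3.34
  concrete: E = 27.80, α = 12.0, σ_y = 49.90 → σ = 35.0 MPa, n = 1.42
Stainless steel has the lowest safety factor, n = 1.11.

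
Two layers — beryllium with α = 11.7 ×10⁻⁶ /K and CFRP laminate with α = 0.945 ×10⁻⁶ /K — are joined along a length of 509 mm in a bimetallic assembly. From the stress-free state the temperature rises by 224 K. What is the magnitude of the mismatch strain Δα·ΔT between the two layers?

Δα = |11.7 − 0.945|×10⁻⁶/K = 10.8×10⁻⁶/K.
Mismatch strain = Δα·ΔT = 10.8×10⁻⁶ × 224.0 = 2.41×10⁻³.

2.41×10⁻³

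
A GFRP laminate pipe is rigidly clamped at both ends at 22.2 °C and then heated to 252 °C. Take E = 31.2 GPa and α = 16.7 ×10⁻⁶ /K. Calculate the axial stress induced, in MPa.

120 MPa

ΔT = 229.8 K. Constrained thermal stress σ = E·α·ΔT = 31.20×10³ MPa × 16.7×10⁻⁶ × 229.8 = 120 MPa (compressive).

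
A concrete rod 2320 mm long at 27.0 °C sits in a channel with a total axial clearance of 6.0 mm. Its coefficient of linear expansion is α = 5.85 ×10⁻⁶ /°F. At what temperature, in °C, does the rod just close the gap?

α = 5.85×10⁻⁶/°F × 9/5 = 10.5×10⁻⁶/K.
α·L₀·ΔT = 6.0 mm ⇒ ΔT = 6.0 / (10.5×10⁻⁶ × 2320.0) = 245.6 K.
T = 27.0 + 245.6 = 272.6 °C.

273 °C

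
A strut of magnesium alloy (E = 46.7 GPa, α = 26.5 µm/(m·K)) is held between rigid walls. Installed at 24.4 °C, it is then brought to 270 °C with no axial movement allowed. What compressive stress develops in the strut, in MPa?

304 MPa

ΔT = 245.6 K. Constrained thermal stress σ = E·α·ΔT = 46.70×10³ MPa × 26.5×10⁻⁶ × 245.6 = 304 MPa (compressive).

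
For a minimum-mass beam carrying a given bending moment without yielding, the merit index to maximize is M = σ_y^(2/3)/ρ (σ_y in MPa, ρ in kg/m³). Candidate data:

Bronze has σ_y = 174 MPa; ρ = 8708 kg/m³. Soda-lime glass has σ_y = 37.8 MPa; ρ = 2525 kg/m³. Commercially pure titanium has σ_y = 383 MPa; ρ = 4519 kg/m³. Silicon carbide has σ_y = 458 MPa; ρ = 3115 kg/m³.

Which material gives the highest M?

Computing M directly (units already consistent):
  silicon carbide: M = 19.1×10⁻³
  commercially pure titanium: M = 11.7×10⁻³
  soda-lime glass: M = 4.46×10⁻³
  bronze: M = 3.58×10⁻³
Silicon carbide ranks first.

silicon carbide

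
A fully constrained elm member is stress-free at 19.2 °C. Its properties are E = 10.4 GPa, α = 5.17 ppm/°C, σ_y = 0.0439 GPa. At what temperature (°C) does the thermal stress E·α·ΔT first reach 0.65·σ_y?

550 °C

σ_y = 0.0439 GPa = 43.90 MPa.
E·α·ΔT = 28.54 MPa ⇒ ΔT = 28.54 / (10.40×10³ × 5.17×10⁻⁶) = 530.7 K.
T = 19.2 + 530.7 = 549.9 °C.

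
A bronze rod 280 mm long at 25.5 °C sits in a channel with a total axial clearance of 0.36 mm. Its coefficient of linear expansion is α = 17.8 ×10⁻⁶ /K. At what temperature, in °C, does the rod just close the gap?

α·L₀·ΔT = 0.36 mm ⇒ ΔT = 0.36 / (17.8×10⁻⁶ × 280.0) = 72.23 K.
T = 25.5 + 72.23 = 97.73 °C.

97.7 °C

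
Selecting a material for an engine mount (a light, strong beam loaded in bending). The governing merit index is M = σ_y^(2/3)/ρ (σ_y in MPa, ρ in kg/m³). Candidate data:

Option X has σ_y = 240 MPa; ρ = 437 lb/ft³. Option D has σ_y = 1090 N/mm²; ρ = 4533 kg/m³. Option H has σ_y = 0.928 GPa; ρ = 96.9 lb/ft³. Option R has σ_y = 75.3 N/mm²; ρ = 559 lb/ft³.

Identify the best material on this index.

option H

After converting to SI:
  option X: σ_y = 240.0 MPa, ρ = 7000 kg/m³
  option D: σ_y = 1090 MPa, ρ = 4533 kg/m³
  option H: σ_y = 928.0 MPa, ρ = 1552 kg/m³
  option R: σ_y = 75.30 MPa, ρ = 8954 kg/m³
  option H: M = 61.3×10⁻³
  option D: M = 23.4×10⁻³
  option X: M = 5.52×10⁻³
  option R: M = 1.99×10⁻³
The maximum is for option H.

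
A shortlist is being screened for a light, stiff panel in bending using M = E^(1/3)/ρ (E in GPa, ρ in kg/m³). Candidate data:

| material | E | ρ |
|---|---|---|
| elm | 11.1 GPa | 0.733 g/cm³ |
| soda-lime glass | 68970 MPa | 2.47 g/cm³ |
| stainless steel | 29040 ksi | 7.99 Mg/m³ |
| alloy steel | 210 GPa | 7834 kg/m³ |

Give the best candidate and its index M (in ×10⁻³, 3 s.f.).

Normalizing units and computing the index:
  elm: E = 11.10 GPa, ρ = 733.0 kg/m³
  soda-lime glass: E = 68.97 GPa, ρ = 2470 kg/m³
  stainless steel: E = 200.2 GPa, ρ = 7990 kg/m³
  alloy steel: E = 210.0 GPa, ρ = 7834 kg/m³
  elm: M = 3.04×10⁻³
  soda-lime glass: M = 1.66×10⁻³
  alloy steel: M = 0.759×10⁻³
  stainless steel: M = 0.732×10⁻³
Elm has the largest M.

elm, M = 3.04×10⁻³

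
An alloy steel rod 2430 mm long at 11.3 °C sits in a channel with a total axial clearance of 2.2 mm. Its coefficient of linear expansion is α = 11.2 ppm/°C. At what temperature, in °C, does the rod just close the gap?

92.1 °C

α·L₀·ΔT = 2.2 mm ⇒ ΔT = 2.2 / (11.2×10⁻⁶ × 2430.0) = 80.83 K.
T = 11.3 + 80.83 = 92.13 °C.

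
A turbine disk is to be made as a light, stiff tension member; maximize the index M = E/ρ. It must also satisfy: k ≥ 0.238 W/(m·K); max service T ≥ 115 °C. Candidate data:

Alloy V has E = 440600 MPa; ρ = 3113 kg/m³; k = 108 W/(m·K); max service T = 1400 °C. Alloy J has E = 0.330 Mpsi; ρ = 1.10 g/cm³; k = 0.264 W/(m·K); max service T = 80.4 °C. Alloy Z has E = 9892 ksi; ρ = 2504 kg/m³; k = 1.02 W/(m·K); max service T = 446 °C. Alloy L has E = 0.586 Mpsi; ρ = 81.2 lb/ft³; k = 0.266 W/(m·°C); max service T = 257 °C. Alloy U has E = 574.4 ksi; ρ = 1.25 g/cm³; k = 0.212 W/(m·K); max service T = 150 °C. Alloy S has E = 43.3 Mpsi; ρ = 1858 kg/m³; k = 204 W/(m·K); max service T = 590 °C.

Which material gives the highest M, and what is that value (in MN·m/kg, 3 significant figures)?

alloy S, M = 161 MN·m/kg

Screen on constraints: k ≥ 0.238 W/(m·K); max service T ≥ 115 °C. Survivors: alloy V, alloy Z, alloy L, alloy S.
In SI units:
  alloy V: E = 440.6 GPa, ρ = 3113 kg/m³
  alloy Z: E = 68.20 GPa, ρ = 2504 kg/m³
  alloy L: E = 4.040 GPa, ρ = 1301 kg/m³
  alloy S: E = 298.5 GPa, ρ = 1858 kg/m³
  alloy S: M = 161 MN·m/kg
  alloy V: M = 142 MN·m/kg
  alloy Z: M = 27.2 MN·m/kg
  alloy L: M = 3.11 MN·m/kg
Alloy S has the largest M.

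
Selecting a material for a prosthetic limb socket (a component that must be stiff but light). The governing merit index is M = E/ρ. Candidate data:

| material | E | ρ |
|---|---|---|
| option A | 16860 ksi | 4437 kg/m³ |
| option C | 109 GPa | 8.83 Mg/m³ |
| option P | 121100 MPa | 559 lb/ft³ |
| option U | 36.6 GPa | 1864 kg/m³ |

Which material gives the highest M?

Normalizing units and computing the index:
  option A: E = 116.2 GPa, ρ = 4437 kg/m³
  option C: E = 109.0 GPa, ρ = 8830 kg/m³
  option P: E = 121.1 GPa, ρ = 8954 kg/m³
  option U: E = 36.60 GPa, ρ = 1864 kg/m³
  option A: M = 26.2 MN·m/kg
  option U: M = 19.6 MN·m/kg
  option P: M = 13.5 MN·m/kg
  option C: M = 12.3 MN·m/kg
The maximum is for option A.

option A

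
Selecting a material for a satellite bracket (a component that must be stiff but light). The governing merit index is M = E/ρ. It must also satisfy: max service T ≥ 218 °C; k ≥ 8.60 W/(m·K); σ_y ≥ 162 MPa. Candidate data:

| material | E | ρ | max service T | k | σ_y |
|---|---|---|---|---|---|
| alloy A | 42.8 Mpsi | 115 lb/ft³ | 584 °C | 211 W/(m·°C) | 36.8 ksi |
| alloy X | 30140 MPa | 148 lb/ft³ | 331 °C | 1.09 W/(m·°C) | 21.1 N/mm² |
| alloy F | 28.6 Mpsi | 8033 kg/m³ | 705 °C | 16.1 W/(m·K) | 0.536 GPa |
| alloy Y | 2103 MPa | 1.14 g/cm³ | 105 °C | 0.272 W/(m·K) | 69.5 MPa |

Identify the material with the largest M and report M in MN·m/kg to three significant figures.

alloy A, M = 160 MN·m/kg

Screen on constraints: max service T ≥ 218 °C; k ≥ 8.60 W/(m·K); σ_y ≥ 162 MPa. Survivors: alloy A, alloy F.
Normalizing units and computing the index:
  alloy A: E = 295.1 GPa, ρ = 1842 kg/m³
  alloy F: E = 197.2 GPa, ρ = 8033 kg/m³
  alloy A: M = 160 MN·m/kg
  alloy F: M = 24.5 MN·m/kg
The maximum is for alloy A.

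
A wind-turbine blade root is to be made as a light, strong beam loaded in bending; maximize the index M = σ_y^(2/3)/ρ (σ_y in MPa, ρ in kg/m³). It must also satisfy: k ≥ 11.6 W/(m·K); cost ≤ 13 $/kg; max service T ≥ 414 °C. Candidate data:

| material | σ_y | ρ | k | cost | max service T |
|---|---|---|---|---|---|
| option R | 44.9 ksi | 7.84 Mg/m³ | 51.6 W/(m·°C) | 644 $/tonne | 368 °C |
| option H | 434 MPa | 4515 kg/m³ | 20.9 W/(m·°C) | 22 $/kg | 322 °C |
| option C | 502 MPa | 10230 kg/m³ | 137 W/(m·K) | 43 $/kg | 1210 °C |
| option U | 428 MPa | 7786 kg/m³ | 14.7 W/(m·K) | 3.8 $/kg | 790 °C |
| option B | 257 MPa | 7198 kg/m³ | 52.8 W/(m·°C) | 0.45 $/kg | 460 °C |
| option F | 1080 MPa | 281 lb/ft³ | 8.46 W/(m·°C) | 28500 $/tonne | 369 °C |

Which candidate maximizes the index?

Screen on constraints: k ≥ 11.6 W/(m·K); cost ≤ 13 $/kg; max service T ≥ 414 °C. Survivors: option U, option B.
Normalizing units and computing the index:
  option U: σ_y = 428.0 MPa, ρ = 7786 kg/m³
  option B: σ_y = 257.0 MPa, ρ = 7198 kg/m³
  option U: M = 7.29×10⁻³
  option B: M = 5.62×10⁻³
Option U has the largest M.

option U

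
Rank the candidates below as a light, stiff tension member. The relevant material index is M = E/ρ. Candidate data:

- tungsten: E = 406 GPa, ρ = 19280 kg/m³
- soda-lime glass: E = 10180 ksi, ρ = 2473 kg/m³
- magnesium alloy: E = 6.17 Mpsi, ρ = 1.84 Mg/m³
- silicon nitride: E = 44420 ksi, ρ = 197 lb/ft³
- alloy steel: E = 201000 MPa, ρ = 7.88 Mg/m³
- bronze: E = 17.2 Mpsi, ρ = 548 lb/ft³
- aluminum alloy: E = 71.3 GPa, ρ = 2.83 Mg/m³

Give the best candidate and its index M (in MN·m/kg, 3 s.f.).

Putting every candidate on a common basis:
  tungsten: E = 406.0 GPa, ρ = 19280 kg/m³
  soda-lime glass: E = 70.19 GPa, ρ = 2473 kg/m³
  magnesium alloy: E = 42.54 GPa, ρ = 1840 kg/m³
  silicon nitride: E = 306.3 GPa, ρ = 3156 kg/m³
  alloy steel: E = 201.0 GPa, ρ = 7880 kg/m³
  bronze: E = 118.6 GPa, ρ = 8778 kg/m³
  aluminum alloy: E = 71.30 GPa, ρ = 2830 kg/m³
  silicon nitride: M = 97.1 MN·m/kg
  soda-lime glass: M = 28.4 MN·m/kg
  alloy steel: M = 25.5 MN·m/kg
  aluminum alloy: M = 25.2 MN·m/kg
  magnesium alloy: M = 23.1 MN·m/kg
  tungsten: M = 21.1 MN·m/kg
  bronze: M = 13.5 MN·m/kg
Silicon nitride has the largest M.

silicon nitride, M = 97.1 MN·m/kg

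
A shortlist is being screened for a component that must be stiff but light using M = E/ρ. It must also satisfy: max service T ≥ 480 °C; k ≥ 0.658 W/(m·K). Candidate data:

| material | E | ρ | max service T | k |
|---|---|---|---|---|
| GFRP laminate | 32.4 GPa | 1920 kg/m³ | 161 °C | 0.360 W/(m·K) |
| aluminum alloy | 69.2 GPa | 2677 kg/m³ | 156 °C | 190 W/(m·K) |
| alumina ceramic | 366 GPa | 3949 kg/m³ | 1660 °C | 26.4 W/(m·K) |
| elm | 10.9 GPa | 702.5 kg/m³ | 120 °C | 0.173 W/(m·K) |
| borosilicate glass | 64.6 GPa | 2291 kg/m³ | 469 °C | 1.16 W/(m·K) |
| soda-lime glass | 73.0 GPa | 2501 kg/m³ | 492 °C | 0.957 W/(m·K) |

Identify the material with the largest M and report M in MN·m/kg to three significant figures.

Screen on constraints: max service T ≥ 480 °C; k ≥ 0.658 W/(m·K). Survivors: alumina ceramic, soda-lime glass.
Evaluate M for each candidate:
  alumina ceramic: M = 92.7 MN·m/kg
  soda-lime glass: M = 29.2 MN·m/kg
The maximum is for alumina ceramic.

alumina ceramic, M = 92.7 MN·m/kg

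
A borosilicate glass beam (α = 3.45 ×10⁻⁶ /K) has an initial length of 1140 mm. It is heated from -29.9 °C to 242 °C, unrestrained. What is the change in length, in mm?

1.07 mm

ΔT = 242 − (-29.9) = 271.9 K.
ΔL = α·L₀·ΔT = 3.45×10⁻⁶ × 1140 mm × 271.9 K = 1.07 mm.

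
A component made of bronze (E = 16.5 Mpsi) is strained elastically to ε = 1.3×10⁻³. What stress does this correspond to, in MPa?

148 MPa

E = 16.5 Mpsi = 113.8 GPa.
σ = E·ε = 113800 MPa × 1.3×10⁻³ = 148 MPa.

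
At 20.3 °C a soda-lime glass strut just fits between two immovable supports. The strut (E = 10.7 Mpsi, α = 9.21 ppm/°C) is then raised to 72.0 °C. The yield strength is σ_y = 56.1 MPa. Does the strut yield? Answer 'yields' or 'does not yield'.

does not yield

E = 10.7 Mpsi = 73.77 GPa.
ΔT = 51.70 K. Constrained thermal stress σ = E·α·ΔT = 73.77×10³ MPa × 9.21×10⁻⁶ × 51.70 = 35.1 MPa (compressive).
Compare to σ_y = 56.1 MPa: σ < σ_y, so it does not yield.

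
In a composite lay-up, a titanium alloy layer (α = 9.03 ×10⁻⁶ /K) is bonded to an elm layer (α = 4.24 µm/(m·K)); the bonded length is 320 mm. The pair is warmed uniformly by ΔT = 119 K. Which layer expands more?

α(titanium alloy) = 9.03×10⁻⁶/K vs α(elm) = 4.24×10⁻⁶/K.
Higher α expands more for the same ΔT: titanium alloy.

titanium alloy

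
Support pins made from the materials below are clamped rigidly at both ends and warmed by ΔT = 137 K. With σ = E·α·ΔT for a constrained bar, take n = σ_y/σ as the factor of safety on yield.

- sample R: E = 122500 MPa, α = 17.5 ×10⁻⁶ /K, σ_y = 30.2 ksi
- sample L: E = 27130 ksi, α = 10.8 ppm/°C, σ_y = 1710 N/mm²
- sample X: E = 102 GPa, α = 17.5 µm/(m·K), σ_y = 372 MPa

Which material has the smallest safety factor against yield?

sample R

In consistent units (E in GPa, α in ×10⁻⁶/K, σ_y in MPa):
  sample R: E = 122.5, α = 17.5, σ_y = 208.2 → σ = 294 MPa, n = 0.709
  sample L: E = 187.1, α = 10.8, σ_y = 1710 → σ = 277 MPa, n = 6.18
  sample X: E = 102.0, α = 17.5, σ_y = 372.0 → σ = 245 MPa, n = 1.52
Smallest n: sample R with n = 0.709.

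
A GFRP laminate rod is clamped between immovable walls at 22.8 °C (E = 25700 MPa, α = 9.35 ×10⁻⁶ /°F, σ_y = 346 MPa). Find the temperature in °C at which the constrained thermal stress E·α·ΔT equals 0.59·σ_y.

E = 25700 MPa = 25.70 GPa.
α = 9.35×10⁻⁶/°F × 9/5 = 16.8×10⁻⁶/K.
E·α·ΔT = 204.1 MPa ⇒ ΔT = 204.1 / (25.70×10³ × 16.8×10⁻⁶) = 472.0 K.
T = 22.8 + 472.0 = 494.8 °C.

495 °C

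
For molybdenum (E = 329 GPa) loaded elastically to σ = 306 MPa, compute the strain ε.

9.30×10⁻⁴

ε = σ/E = 306 / 329000 = 9.30×10⁻⁴.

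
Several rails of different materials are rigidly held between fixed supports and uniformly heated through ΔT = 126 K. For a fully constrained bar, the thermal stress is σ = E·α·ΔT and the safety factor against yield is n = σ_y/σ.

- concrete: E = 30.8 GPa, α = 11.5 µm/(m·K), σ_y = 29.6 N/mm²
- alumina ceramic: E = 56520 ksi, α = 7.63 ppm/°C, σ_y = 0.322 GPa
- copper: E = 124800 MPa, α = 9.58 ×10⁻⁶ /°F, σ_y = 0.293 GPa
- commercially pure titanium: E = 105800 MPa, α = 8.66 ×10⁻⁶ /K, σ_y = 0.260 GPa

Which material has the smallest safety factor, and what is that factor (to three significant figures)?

concrete, n = 0.663

With everything in SI (GPa, ×10⁻⁶/K, MPa):
  concrete: E = 30.80, α = 11.5, σ_y = 29.60 → σ = 44.6 MPa, n = 0.663
  alumina ceramic: E = 389.7, α = 7.63, σ_y = 322.0 → σ = 375 MPa, n = 0.859
  copper: E = 124.8, α = 17.2, σ_y = 293.0 → σ = 271 MPa, n = 1.08
  commercially pure titanium: E = 105.8, α = 8.66, σ_y = 260.0 → σ = 115 MPa, n = 2.25
Smallest n: concrete with n = 0.663.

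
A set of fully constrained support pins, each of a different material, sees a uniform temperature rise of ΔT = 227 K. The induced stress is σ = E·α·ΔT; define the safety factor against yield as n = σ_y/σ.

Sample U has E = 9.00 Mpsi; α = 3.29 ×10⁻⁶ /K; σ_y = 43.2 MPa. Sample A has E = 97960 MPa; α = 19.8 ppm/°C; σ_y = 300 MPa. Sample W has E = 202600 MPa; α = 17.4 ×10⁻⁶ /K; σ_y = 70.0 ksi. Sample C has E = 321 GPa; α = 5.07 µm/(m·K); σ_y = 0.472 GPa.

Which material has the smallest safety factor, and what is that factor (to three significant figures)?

sample W, n = 0.603

Per material, after unit conversion:
  sample U: E = 62.05, α = 3.29, σ_y = 43.20 → σ = 46.3 MPa, n = 0.932
  sample A: E = 97.96, α = 19.8, σ_y = 300.0 → σ = 440 MPa, n = 0.681
  sample W: E = 202.6, α = 17.4, σ_y = 482.6 → σ = 800 MPa, n = 0.603
  sample C: E = 321.0, α = 5.07, σ_y = 472.0 → σ = 369 MPa, n = 1.28
Sample W has the lowest safety factor, n = 0.603.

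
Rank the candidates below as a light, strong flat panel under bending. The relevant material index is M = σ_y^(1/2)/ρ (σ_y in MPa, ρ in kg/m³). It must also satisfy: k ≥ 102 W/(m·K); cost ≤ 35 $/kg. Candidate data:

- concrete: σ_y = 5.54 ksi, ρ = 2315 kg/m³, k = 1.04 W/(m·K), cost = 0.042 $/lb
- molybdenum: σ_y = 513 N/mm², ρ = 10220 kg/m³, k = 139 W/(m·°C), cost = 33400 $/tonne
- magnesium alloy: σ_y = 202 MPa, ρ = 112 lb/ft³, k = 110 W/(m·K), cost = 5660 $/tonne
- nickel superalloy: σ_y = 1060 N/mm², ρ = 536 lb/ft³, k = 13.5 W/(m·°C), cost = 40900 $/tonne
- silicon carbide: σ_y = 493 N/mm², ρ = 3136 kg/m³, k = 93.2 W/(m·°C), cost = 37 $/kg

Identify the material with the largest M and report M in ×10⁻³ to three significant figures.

magnesium alloy, M = 7.92×10⁻³

Screen on constraints: k ≥ 102 W/(m·K); cost ≤ 35 $/kg. Survivors: molybdenum, magnesium alloy.
Convert each candidate to consistent units, then evaluate M:
  molybdenum: σ_y = 513.0 MPa, ρ = 10220 kg/m³
  magnesium alloy: σ_y = 202.0 MPa, ρ = 1794 kg/m³
  magnesium alloy: M = 7.92×10⁻³
  molybdenum: M = 2.22×10⁻³
The maximum is for magnesium alloy.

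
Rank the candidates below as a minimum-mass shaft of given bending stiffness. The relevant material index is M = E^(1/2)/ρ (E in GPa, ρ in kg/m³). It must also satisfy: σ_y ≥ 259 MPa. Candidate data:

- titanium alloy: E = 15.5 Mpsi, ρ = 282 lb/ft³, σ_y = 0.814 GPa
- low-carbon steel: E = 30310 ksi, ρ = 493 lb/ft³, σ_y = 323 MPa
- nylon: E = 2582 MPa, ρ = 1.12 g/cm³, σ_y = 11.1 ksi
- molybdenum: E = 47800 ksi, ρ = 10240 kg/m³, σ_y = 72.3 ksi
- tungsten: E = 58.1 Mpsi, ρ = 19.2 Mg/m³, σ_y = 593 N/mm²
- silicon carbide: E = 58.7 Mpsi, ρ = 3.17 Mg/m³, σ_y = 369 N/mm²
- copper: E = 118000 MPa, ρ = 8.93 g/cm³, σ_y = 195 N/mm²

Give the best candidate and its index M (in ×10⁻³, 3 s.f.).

Screen on constraints: σ_y ≥ 259 MPa. Survivors: titanium alloy, low-carbon steel, molybdenum, tungsten, silicon carbide.
Convert each candidate to consistent units, then evaluate M:
  titanium alloy: E = 106.9 GPa, ρ = 4517 kg/m³
  low-carbon steel: E = 209.0 GPa, ρ = 7897 kg/m³
  molybdenum: E = 329.6 GPa, ρ = 10240 kg/m³
  tungsten: E = 400.6 GPa, ρ = 19200 kg/m³
  silicon carbide: E = 404.7 GPa, ρ = 3170 kg/m³
  silicon carbide: M = 6.35×10⁻³
  titanium alloy: M = 2.29×10⁻³
  low-carbon steel: M = 1.83×10⁻³
  molybdenum: M = 1.77×10⁻³
  tungsten: M = 1.04×10⁻³
Silicon carbide ranks first.

silicon carbide, M = 6.35×10⁻³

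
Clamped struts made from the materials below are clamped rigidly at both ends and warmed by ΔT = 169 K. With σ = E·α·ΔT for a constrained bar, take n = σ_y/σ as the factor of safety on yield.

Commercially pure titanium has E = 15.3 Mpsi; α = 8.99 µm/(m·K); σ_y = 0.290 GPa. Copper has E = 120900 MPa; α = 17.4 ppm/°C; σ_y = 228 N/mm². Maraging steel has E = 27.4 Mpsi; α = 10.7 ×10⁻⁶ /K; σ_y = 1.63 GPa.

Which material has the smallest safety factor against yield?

copper

Converting E to GPa, α to ×10⁻⁶/K, σ_y to MPa, then σ and n for each:
  commercially pure titanium: E = 105.5, α = 8.99, σ_y = 290.0 → σ = 160 MPa, n = 1.81
  copper: E = 120.9, α = 17.4, σ_y = 228.0 → σ = 356 MPa, n = 0.641
  maraging steel: E = 188.9, α = 10.7, σ_y = 1630 → σ = 342 MPa, n = 4.77
Smallest n: copper with n = 0.641.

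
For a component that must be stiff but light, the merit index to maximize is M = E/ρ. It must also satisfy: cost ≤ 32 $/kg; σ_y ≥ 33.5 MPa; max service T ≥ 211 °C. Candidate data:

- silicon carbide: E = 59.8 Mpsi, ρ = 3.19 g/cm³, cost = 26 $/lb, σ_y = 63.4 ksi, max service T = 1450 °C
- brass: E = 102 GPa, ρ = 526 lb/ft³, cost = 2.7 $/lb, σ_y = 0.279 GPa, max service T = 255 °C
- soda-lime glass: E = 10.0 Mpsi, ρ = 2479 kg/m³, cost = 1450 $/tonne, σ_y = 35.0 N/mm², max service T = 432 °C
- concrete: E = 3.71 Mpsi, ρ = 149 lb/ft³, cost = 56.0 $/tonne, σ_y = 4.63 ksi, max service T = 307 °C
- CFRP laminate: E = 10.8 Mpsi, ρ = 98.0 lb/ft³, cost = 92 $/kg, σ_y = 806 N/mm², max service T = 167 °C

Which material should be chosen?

soda-lime glass

Screen on constraints: cost ≤ 32 $/kg; σ_y ≥ 33.5 MPa; max service T ≥ 211 °C. Survivors: brass, soda-lime glass.
After converting to SI:
  brass: E = 102.0 GPa, ρ = 8426 kg/m³
  soda-lime glass: E = 68.95 GPa, ρ = 2479 kg/m³
  soda-lime glass: M = 27.8 MN·m/kg
  brass: M = 12.1 MN·m/kg
Soda-lime glass ranks first.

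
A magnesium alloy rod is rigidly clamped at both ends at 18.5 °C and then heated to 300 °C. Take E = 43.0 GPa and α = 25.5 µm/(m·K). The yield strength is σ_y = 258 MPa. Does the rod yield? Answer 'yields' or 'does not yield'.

yields

ΔT = 281.5 K. Constrained thermal stress σ = E·α·ΔT = 43.00×10³ MPa × 25.5×10⁻⁶ × 281.5 = 309 MPa (compressive).
Compare to σ_y = 258 MPa: σ ≥ σ_y, so it yields.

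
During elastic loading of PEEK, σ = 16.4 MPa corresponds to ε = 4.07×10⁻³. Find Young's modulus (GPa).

4.03 GPa

E = σ/ε = 16.4 MPa / 4.07×10⁻³ = 4029 MPa = 4.03 GPa.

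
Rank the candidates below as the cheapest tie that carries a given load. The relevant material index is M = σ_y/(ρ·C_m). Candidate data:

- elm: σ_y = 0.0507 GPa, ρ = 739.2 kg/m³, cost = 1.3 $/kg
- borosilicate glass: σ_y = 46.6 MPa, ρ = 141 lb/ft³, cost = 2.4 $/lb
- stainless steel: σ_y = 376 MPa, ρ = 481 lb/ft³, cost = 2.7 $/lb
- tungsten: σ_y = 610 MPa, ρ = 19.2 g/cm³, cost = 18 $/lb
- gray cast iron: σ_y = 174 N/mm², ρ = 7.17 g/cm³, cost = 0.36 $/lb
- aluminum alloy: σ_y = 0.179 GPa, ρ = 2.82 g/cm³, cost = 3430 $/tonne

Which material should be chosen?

Convert each candidate to consistent units, then evaluate M:
  elm: σ_y = 50.70 MPa, ρ = 739.2 kg/m³, cost = 1.300 $/kg
  borosilicate glass: σ_y = 46.60 MPa, ρ = 2259 kg/m³, cost = 5.291 $/kg
  stainless steel: σ_y = 376.0 MPa, ρ = 7705 kg/m³, cost = 5.952 $/kg
  tungsten: σ_y = 610.0 MPa, ρ = 19200 kg/m³, cost = 39.68 $/kg
  gray cast iron: σ_y = 174.0 MPa, ρ = 7170 kg/m³, cost = 0.7937 $/kg
  aluminum alloy: σ_y = 179.0 MPa, ρ = 2820 kg/m³, cost = 3.430 $/kg
  elm: M = 52.8 kN·m per $
  gray cast iron: M = 30.6 kN·m per $
  aluminum alloy: M = 18.5 kN·m per $
  stainless steel: M = 8.20 kN·m per $
  borosilicate glass: M = 3.90 kN·m per $
  tungsten: M = 0.801 kN·m per $
Elm has the largest M.

elm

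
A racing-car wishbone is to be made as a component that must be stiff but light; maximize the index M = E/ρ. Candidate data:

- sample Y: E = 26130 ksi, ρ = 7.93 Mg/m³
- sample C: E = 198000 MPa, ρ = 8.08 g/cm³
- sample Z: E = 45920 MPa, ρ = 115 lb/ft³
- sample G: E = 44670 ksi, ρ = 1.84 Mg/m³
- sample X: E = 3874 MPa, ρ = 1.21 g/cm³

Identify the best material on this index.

sample G

Normalizing units and computing the index:
  sample Y: E = 180.2 GPa, ρ = 7930 kg/m³
  sample C: E = 198.0 GPa, ρ = 8080 kg/m³
  sample Z: E = 45.92 GPa, ρ = 1842 kg/m³
  sample G: E = 308.0 GPa, ρ = 1840 kg/m³
  sample X: E = 3.874 GPa, ρ = 1210 kg/m³
  sample G: M = 167 MN·m/kg
  sample Z: M = 24.9 MN·m/kg
  sample C: M = 24.5 MN·m/kg
  sample Y: M = 22.7 MN·m/kg
  sample X: M = 3.20 MN·m/kg
The maximum is for sample G.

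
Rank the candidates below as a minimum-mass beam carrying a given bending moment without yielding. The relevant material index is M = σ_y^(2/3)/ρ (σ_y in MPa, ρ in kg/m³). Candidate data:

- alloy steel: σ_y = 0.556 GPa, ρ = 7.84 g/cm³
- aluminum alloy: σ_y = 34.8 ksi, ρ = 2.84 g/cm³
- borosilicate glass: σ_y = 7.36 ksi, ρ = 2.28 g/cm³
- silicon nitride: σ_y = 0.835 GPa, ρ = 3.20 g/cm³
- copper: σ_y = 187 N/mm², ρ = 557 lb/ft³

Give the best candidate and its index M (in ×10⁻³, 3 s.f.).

silicon nitride, M = 27.7×10⁻³

Normalizing units and computing the index:
  alloy steel: σ_y = 556.0 MPa, ρ = 7840 kg/m³
  aluminum alloy: σ_y = 239.9 MPa, ρ = 2840 kg/m³
  borosilicate glass: σ_y = 50.75 MPa, ρ = 2280 kg/m³
  silicon nitride: σ_y = 835.0 MPa, ρ = 3200 kg/m³
  copper: σ_y = 187.0 MPa, ρ = 8922 kg/m³
  silicon nitride: M = 27.7×10⁻³
  aluminum alloy: M = 13.6×10⁻³
  alloy steel: M = 8.62×10⁻³
  borosilicate glass: M = 6.01×10⁻³
  copper: M = 3.67×10⁻³
Silicon nitride ranks first.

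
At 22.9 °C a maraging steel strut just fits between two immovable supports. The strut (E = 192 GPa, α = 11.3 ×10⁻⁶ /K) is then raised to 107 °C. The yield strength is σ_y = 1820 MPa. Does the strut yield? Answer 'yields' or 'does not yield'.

ΔT = 84.10 K. Constrained thermal stress σ = E·α·ΔT = 192.0×10³ MPa × 11.3×10⁻⁶ × 84.10 = 182 MPa (compressive).
Compare to σ_y = 1820 MPa: σ < σ_y, so it does not yield.

does not yield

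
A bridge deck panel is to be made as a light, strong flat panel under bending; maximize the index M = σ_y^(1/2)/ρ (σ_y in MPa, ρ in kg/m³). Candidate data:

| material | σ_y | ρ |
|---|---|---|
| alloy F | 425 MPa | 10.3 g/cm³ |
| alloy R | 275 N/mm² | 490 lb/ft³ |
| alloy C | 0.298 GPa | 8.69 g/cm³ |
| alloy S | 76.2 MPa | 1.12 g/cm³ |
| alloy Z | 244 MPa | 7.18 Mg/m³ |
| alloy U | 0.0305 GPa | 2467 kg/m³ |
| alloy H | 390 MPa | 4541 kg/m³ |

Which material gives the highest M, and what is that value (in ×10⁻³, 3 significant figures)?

alloy S, M = 7.79×10⁻³

In SI units:
  alloy F: σ_y = 425.0 MPa, ρ = 10300 kg/m³
  alloy R: σ_y = 275.0 MPa, ρ = 7849 kg/m³
  alloy C: σ_y = 298.0 MPa, ρ = 8690 kg/m³
  alloy S: σ_y = 76.20 MPa, ρ = 1120 kg/m³
  alloy Z: σ_y = 244.0 MPa, ρ = 7180 kg/m³
  alloy U: σ_y = 30.50 MPa, ρ = 2467 kg/m³
  alloy H: σ_y = 390.0 MPa, ρ = 4541 kg/m³
  alloy S: M = 7.79×10⁻³
  alloy H: M = 4.35×10⁻³
  alloy U: M = 2.24×10⁻³
  alloy Z: M = 2.18×10⁻³
  alloy R: M = 2.11×10⁻³
  alloy F: M = 2.00×10⁻³
  alloy C: M = 1.99×10⁻³
The maximum is for alloy S.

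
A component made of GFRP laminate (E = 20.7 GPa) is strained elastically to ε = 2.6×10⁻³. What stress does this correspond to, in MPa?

σ = E·ε = 20700 MPa × 2.6×10⁻³ = 53.8 MPa.

53.8 MPa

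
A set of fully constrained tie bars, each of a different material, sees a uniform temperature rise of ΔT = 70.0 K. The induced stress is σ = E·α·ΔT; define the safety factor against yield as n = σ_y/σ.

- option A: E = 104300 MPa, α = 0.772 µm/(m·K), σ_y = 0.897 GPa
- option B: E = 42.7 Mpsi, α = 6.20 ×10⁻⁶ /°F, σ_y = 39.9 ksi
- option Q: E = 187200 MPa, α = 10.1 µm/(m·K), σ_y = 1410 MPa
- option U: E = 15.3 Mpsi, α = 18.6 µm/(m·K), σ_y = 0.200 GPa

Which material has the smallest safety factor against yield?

With everything in SI (GPa, ×10⁻⁶/K, MPa):
  option A: E = 104.3, α = 0.772, σ_y = 897.0 → σ = 5.64 MPa, n = 159
  option B: E = 294.4, α = 11.2, σ_y = 275.1 → σ = 230 MPa, n = 1.20
  option Q: E = 187.2, α = 10.1, σ_y = 1410 → σ = 132 MPa, n = 10.7
  option U: E = 105.5, α = 18.6, σ_y = 200.0 → σ = 137 MPa, n = 1.46
Option B has the lowest safety factor, n = 1.20.

option B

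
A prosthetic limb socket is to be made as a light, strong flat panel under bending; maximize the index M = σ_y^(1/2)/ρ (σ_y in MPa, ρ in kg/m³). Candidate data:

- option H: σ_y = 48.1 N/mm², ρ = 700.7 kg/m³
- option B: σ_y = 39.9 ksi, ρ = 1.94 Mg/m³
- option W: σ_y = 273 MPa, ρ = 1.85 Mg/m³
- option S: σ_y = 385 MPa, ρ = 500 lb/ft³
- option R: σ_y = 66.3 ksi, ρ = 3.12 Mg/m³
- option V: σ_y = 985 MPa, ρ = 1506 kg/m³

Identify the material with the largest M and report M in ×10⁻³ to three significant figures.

option V, M = 20.8×10⁻³

In SI units:
  option H: σ_y = 48.10 MPa, ρ = 700.7 kg/m³
  option B: σ_y = 275.1 MPa, ρ = 1940 kg/m³
  option W: σ_y = 273.0 MPa, ρ = 1850 kg/m³
  option S: σ_y = 385.0 MPa, ρ = 8009 kg/m³
  option R: σ_y = 457.1 MPa, ρ = 3120 kg/m³
  option V: σ_y = 985.0 MPa, ρ = 1506 kg/m³
  option V: M = 20.8×10⁻³
  option H: M = 9.90×10⁻³
  option W: M = 8.93×10⁻³
  option B: M = 8.55×10⁻³
  option R: M = 6.85×10⁻³
  option S: M = 2.45×10⁻³
Option V has the largest M.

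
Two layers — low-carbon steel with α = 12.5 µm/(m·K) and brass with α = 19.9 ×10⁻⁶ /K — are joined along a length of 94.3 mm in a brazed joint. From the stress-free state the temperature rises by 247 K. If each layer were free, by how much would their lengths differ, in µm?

Δα = |12.5 − 19.9|×10⁻⁶/K = 7.40×10⁻⁶/K.
ΔL_mismatch = Δα·L·ΔT = 7.40×10⁻⁶ × 94.3 mm × 247.0 K = 172 µm.

172 µm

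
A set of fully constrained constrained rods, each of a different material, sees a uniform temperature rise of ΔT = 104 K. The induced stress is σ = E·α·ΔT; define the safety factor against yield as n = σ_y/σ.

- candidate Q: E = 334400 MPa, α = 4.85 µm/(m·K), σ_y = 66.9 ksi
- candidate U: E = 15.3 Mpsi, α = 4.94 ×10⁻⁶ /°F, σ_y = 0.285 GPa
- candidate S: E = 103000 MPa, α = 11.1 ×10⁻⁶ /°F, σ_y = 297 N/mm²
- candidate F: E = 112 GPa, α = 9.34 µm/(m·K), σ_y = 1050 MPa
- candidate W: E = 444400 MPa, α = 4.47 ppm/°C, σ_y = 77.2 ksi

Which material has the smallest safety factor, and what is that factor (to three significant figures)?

In consistent units (E in GPa, α in ×10⁻⁶/K, σ_y in MPa):
  candidate Q: E = 334.4, α = 4.85, σ_y = 461.3 → σ = 169 MPa, n = 2.73
  candidate U: E = 105.5, α = 8.89, σ_y = 285.0 → σ = 97.6 MPa, n = 2.92
  candidate S: E = 103.0, α = 20.0, σ_y = 297.0 → σ = 214 MPa, n = 1.39
  candidate F: E = 112.0, α = 9.34, σ_y = 1050 → σ = 109 MPa, n = 9.65
  candidate W: E = 444.4, α = 4.47, σ_y = 532.3 → σ = 207 MPa, n = 2.58
Candidate S has the lowest safety factor, n = 1.39.

candidate S, n = 1.39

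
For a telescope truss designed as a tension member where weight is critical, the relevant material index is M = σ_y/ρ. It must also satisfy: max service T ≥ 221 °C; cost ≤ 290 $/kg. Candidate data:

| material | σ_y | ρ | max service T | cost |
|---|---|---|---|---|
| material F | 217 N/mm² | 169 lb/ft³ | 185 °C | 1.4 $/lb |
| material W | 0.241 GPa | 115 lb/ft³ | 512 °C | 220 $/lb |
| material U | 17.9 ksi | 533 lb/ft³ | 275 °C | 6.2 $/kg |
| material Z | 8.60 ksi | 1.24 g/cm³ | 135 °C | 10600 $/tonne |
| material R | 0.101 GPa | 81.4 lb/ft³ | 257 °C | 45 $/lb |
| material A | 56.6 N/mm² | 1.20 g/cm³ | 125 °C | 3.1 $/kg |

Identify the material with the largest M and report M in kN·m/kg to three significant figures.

material R, M = 77.5 kN·m/kg

Screen on constraints: max service T ≥ 221 °C; cost ≤ 290 $/kg. Survivors: material U, material R.
In SI units:
  material U: σ_y = 123.4 MPa, ρ = 8538 kg/m³
  material R: σ_y = 101.0 MPa, ρ = 1304 kg/m³
  material R: M = 77.5 kN·m/kg
  material U: M = 14.5 kN·m/kg
The maximum is for material R.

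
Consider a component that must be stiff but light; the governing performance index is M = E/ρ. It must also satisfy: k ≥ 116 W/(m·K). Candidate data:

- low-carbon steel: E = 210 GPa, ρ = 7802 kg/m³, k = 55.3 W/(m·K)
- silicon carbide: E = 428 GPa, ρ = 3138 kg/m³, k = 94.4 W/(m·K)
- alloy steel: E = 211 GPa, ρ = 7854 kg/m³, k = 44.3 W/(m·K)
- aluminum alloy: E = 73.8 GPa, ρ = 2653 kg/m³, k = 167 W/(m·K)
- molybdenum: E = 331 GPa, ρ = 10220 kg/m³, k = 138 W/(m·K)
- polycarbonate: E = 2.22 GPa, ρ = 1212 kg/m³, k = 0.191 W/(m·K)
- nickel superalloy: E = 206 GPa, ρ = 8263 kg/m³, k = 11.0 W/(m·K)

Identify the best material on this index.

Screen on constraints: k ≥ 116 W/(m·K). Survivors: aluminum alloy, molybdenum.
Evaluate M for each candidate:
  molybdenum: M = 32.4 MN·m/kg
  aluminum alloy: M = 27.8 MN·m/kg
Highest index: molybdenum.

molybdenum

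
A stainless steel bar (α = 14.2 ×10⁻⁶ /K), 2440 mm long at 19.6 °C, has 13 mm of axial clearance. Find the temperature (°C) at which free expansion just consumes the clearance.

α·L₀·ΔT = 13.0 mm ⇒ ΔT = 13.0 / (14.2×10⁻⁶ × 2440.0) = 375.2 K.
T = 19.6 + 375.2 = 394.8 °C.

395 °C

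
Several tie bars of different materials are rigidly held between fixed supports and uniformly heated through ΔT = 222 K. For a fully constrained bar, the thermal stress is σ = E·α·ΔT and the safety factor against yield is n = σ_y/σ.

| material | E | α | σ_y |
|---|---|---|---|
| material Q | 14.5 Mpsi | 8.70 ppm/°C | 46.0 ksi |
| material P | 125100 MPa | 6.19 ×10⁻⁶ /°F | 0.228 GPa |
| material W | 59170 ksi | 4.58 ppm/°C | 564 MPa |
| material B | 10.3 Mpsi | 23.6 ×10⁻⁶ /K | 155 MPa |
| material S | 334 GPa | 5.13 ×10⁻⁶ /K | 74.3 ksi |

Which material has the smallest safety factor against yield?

Per material, after unit conversion:
  material Q: E = 99.97, α = 8.70, σ_y = 317.2 → σ = 193 MPa, n = 1.64
  material P: E = 125.1, α = 11.1, σ_y = 228.0 → σ = 309 MPa, n = 0.737
  material W: E = 408.0, α = 4.58, σ_y = 564.0 → σ = 415 MPa, n = 1.36
  material B: E = 71.02, α = 23.6, σ_y = 155.0 → σ = 372 MPa, n = 0.417
  material S: E = 334.0, α = 5.13, σ_y = 512.3 → σ = 380 MPa, n = 1.35
The minimum is material B at n = 0.417.

material B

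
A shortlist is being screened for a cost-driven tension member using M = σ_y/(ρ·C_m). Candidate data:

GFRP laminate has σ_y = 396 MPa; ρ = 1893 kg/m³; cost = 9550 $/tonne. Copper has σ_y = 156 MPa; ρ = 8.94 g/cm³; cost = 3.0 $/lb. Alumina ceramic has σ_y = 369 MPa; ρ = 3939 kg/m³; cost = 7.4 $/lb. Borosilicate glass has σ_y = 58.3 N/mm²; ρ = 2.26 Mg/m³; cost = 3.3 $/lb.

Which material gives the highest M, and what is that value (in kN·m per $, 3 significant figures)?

GFRP laminate, M = 21.9 kN·m per $

In SI units:
  GFRP laminate: σ_y = 396.0 MPa, ρ = 1893 kg/m³, cost = 9.550 $/kg
  copper: σ_y = 156.0 MPa, ρ = 8940 kg/m³, cost = 6.614 $/kg
  alumina ceramic: σ_y = 369.0 MPa, ρ = 3939 kg/m³, cost = 16.31 $/kg
  borosilicate glass: σ_y = 58.30 MPa, ρ = 2260 kg/m³, cost = 7.275 $/kg
  GFRP laminate: M = 21.9 kN·m per $
  alumina ceramic: M = 5.74 kN·m per $
  borosilicate glass: M = 3.55 kN·m per $
  copper: M = 2.64 kN·m per $
The maximum is for GFRP laminate.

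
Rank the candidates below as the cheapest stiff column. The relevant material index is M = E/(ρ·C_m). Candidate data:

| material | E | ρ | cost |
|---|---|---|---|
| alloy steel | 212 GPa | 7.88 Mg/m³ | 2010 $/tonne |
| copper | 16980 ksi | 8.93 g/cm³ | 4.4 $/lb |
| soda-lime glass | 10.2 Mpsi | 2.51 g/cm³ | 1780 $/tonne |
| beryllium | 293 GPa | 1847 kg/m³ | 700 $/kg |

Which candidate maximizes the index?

In SI units:
  alloy steel: E = 212.0 GPa, ρ = 7880 kg/m³, cost = 2.010 $/kg
  copper: E = 117.1 GPa, ρ = 8930 kg/m³, cost = 9.700 $/kg
  soda-lime glass: E = 70.33 GPa, ρ = 2510 kg/m³, cost = 1.780 $/kg
  beryllium: E = 293.0 GPa, ρ = 1847 kg/m³, cost = 700.0 $/kg
  soda-lime glass: M = 15.7 MN·m per $
  alloy steel: M = 13.4 MN·m per $
  copper: M = 1.35 MN·m per $
  beryllium: M = 0.227 MN·m per $
Soda-lime glass has the largest M.

soda-lime glass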